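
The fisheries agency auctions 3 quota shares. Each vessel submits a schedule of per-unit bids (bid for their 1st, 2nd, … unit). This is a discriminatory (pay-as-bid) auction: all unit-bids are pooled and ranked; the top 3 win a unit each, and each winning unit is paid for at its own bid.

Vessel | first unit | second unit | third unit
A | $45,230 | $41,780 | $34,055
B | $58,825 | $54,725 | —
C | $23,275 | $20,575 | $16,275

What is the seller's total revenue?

Total revenue: $158,780

Merging the schedules and taking the best 3: 58,825 (B-1), 54,725 (B-2), 45,230 (A-1)
Next rejected bid: $41,780 (not a price — pay-as-bid).
Each winning unit pays its own bid.
Revenue = 58,825 + 54,725 + 45,230 = $158,780.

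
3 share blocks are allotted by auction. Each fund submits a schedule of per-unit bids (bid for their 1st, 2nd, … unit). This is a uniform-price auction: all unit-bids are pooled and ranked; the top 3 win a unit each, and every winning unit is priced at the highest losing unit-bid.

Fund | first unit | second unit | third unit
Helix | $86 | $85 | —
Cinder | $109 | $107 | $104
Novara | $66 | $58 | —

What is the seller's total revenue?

Total revenue: $258

Merging the schedules and taking the best 3: 109 (Cinder-1), 107 (Cinder-2), 104 (Cinder-3)
First bid not allocated: $86.
Allocation: Cinder 3. Every unit priced at $86.
Revenue = 3 × 86 = $258.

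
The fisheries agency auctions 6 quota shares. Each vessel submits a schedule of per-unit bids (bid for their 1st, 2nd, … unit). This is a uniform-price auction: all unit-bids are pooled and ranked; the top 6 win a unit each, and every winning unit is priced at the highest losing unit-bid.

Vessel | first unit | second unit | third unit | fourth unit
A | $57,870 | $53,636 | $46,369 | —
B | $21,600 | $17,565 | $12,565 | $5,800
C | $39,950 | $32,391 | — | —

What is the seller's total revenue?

All unit-bids, highest first — top 6: 57,870 (A-1), 53,636 (A-2), 46,369 (A-3), 39,950 (C-1), 32,391 (C-2), 21,600 (B-1)
Highest rejected unit-bid = $17,565.
Allocation: A 3, B 1, C 2. Every unit priced at $17,565.
Revenue = 6 × 17,565 = $105,390.

Total revenue: $105,390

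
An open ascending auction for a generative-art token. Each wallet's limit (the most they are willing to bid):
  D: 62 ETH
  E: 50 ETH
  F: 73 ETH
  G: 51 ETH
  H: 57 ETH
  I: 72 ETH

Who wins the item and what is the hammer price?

Limits ranked: 73 (F) > 72 (I) > 62 (D) > 57 (H) > 51 (G) > 50 (E)
I is the last rival to drop out, at 72 ETH; F remains and wins at that price.

F wins at 72 ETH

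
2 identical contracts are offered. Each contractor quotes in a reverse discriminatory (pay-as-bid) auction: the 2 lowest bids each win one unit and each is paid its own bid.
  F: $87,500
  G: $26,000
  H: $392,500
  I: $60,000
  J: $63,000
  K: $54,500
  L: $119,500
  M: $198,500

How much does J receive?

J is paid $0

Sorting: 26,000 (G), 54,500 (K), 60,000 (I), 63,000 (J), …
Winners (2 units): G, K.
J does not win → $0.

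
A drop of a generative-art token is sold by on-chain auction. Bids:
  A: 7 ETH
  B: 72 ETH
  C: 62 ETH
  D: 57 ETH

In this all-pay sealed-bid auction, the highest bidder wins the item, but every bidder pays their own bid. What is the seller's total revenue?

Total revenue: 198 ETH

Sorting bids: 72 (B) > 62 (C) > 57 (D) > 7 (A)
B wins with the top bid; all bids are sunk regardless.
Every bidder forfeits their bid regardless of winning.
Revenue = 7 + 72 + 62 + 57 = 198 ETH.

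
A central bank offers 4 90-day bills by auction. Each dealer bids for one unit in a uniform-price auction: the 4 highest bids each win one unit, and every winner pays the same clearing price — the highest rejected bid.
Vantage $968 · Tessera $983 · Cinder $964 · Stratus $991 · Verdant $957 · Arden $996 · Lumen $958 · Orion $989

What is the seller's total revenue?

Bids ranked high→low: 996 (Arden), 991 (Stratus), 989 (Orion), 983 (Tessera), 968 (Vantage), 964 (Cinder), …
The 4 highest are Arden, Stratus, Orion, Tessera.
Clearing price = highest rejected bid = $968.
Total revenue = 4 × $968 = $3,872.

Total revenue: $3,872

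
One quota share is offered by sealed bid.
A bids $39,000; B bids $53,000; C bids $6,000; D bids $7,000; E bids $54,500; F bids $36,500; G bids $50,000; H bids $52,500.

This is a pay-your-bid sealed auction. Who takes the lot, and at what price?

E pays $54,500

Bids ranked: 54,500 (E) > 53,000 (B) > 52,500 (H) > 50,000 (G) > 39,000 (A) > 36,500 (F) > …
E is highest → pays own bid, $54,500.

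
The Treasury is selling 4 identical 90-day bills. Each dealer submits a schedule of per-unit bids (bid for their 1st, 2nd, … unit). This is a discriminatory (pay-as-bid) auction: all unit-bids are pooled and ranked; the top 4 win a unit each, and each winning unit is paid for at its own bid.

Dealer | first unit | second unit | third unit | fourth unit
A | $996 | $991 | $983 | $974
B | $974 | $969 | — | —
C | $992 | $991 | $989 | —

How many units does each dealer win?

All unit-bids, highest first — top 4: 996 (A-1), 992 (C-1), 991 (A-2), 991 (C-2)
Next rejected bid: $989 (not a price — pay-as-bid).
Allocation: A 2, C 2.

A 2, C 2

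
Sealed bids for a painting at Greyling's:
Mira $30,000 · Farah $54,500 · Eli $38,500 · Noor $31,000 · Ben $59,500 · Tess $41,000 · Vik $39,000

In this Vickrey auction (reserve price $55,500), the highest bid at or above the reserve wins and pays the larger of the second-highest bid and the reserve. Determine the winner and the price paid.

Sorting bids: 59,500 (Ben) > 54,500 (Farah) > 41,000 (Tess) > 39,000 (Vik) > 38,500 (Eli) > 31,000 (Noor) > …
Ben has the top bid at or above the reserve ($59,500).
max(second-highest $54,500, reserve $55,500) = $55,500.

Ben pays $55,500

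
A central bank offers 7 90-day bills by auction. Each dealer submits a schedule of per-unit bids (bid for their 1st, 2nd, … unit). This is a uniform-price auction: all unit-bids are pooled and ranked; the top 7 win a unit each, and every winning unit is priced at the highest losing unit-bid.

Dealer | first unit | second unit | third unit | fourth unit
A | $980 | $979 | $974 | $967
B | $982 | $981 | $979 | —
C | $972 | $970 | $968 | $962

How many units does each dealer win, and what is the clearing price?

Pooled unit-bids ranked (top 7): 982 (B-1), 981 (B-2), 980 (A-1), 979 (A-2), 979 (B-3), 974 (A-3), 972 (C-1)
First bid not allocated: $970.
Allocation: A 3, B 3, C 1.

A 3, B 3, C 1; clearing price $970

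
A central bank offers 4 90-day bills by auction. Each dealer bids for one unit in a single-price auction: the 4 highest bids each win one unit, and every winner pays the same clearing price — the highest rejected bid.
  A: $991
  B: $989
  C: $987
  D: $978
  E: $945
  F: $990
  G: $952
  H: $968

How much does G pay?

G pays $0

Ordering the bids: 991 (A), 990 (F), 989 (B), 987 (C), 978 (D), 968 (H), …
The 4 highest are A, F, B, C.
Highest unsuccessful bid: $978 → clearing price.
G does not win → pays $0.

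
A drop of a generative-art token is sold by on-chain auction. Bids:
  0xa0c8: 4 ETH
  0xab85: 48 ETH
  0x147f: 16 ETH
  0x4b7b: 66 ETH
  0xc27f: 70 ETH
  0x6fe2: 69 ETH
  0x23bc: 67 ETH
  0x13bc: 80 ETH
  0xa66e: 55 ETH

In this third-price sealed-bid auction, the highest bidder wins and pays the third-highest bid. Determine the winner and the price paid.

0x13bc pays 69 ETH

Rule: the highest bidder wins and pays the third-highest bid.
Bids in order: 80 (0x13bc) > 70 (0xc27f) > 69 (0x6fe2) > 67 (0x23bc) > 66 (0x4b7b) > 55 (0xa66e) > …
0x13bc wins; payment is bid #3 in the ranking = 69 ETH.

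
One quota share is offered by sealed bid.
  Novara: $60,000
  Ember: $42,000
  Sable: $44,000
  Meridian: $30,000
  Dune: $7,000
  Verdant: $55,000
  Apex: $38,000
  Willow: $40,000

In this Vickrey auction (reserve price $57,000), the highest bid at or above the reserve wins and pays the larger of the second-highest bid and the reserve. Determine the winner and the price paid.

Vickrey auction (reserve price $57,000): the highest bid at or above the reserve wins and pays the larger of the second-highest bid and the reserve.
Bids ranked: 60,000 (Novara) > 55,000 (Verdant) > 44,000 (Sable) > 42,000 (Ember) > 40,000 (Willow) > 38,000 (Apex) > …
Highest eligible bid: Novara at $60,000.
Second-highest bid $55,000 is below the reserve $57,000, so the reserve binds → payment $57,000.

Novara pays $57,000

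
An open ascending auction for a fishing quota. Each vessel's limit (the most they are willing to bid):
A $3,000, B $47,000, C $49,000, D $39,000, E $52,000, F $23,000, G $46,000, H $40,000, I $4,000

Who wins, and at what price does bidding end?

E wins at $49,000

Sorting limits: 52,000 (E) > 49,000 (C) > 47,000 (B) > 46,000 (G) > 40,000 (H) > 39,000 (D) > …
Once the price passes $49,000, only E is left; the hammer falls at C's limit of $49,000.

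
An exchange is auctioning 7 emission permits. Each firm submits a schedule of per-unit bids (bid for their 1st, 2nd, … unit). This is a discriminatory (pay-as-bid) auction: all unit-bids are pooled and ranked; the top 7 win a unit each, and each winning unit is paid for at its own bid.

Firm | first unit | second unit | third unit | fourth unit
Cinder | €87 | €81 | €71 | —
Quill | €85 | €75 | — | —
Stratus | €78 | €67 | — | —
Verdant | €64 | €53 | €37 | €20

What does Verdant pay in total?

Merging the schedules and taking the best 7: 87 (Cinder-1), 85 (Quill-1), 81 (Cinder-2), 78 (Stratus-1), 75 (Quill-2), 71 (Cinder-3), 67 (Stratus-2)
Next rejected bid: €64 (not a price — pay-as-bid).
Verdant wins no units.

Verdant pays €0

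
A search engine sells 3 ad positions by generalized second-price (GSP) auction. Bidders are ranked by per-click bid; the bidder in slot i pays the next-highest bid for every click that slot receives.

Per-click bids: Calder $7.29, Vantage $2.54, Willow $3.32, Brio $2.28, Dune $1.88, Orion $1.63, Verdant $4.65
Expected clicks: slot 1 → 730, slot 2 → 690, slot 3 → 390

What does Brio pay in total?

Per-click bids in order: $7.29 (Calder) > $4.65 (Verdant) > $3.32 (Willow) > $2.54 (Vantage) > …
Brio ranks below slot 3 → no slot, pays nothing.

Brio pays $0.00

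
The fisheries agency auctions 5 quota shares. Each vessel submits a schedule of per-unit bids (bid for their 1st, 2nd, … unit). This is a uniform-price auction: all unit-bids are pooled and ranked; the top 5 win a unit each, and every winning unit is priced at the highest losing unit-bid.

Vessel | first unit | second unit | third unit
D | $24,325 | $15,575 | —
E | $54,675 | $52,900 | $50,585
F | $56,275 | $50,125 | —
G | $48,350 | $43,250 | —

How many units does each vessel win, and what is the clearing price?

Merging the schedules and taking the best 5: 56,275 (F-1), 54,675 (E-1), 52,900 (E-2), 50,585 (E-3), 50,125 (F-2)
Highest rejected unit-bid = $48,350.
Allocation: E 3, F 2.

E 3, F 2; clearing price $48,350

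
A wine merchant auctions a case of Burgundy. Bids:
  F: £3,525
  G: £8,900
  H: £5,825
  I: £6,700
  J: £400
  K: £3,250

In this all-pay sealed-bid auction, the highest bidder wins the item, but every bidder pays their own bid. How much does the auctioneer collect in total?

Bids ranked: 8,900 (G) > 6,700 (I) > 5,825 (H) > 3,525 (F) > 3,250 (K) > 400 (J)
G wins with the top bid; all bids are sunk regardless.
Every bidder forfeits their bid regardless of winning.
Revenue = 3,525 + 8,900 + 5,825 + 6,700 + 400 + 3,250 = £28,600.

Total revenue: £28,600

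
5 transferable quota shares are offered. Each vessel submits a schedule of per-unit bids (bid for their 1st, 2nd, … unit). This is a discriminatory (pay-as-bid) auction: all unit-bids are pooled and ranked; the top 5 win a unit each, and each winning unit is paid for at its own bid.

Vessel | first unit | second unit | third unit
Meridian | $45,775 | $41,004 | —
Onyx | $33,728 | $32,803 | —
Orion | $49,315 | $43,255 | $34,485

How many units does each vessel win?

Pooled unit-bids ranked (top 5): 49,315 (Orion-1), 45,775 (Meridian-1), 43,255 (Orion-2), 41,004 (Meridian-2), 34,485 (Orion-3)
Next rejected bid: $33,728 (not a price — pay-as-bid).
Allocation: Meridian 2, Orion 3.

Meridian 2, Orion 3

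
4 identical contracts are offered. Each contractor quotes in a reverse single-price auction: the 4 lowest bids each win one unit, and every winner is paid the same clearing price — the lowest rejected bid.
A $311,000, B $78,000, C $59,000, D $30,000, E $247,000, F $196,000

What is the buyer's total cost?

Sorting: 30,000 (D), 59,000 (C), 78,000 (B), 196,000 (F), 247,000 (E), 311,000 (A)
Lowest 4: D, C, B, F.
Lowest unsuccessful bid: $247,000 → clearing price.
Total cost = 4 × $247,000 = $988,000.

Total cost: $988,000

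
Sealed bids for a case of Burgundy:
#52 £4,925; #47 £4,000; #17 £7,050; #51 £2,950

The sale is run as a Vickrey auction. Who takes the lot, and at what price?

Bids in order: 7,050 (#17) > 4,925 (#52) > 4,000 (#47) > 2,950 (#51)
Second-price: #17 pays #52's bid of £4,925.

#17 pays £4,925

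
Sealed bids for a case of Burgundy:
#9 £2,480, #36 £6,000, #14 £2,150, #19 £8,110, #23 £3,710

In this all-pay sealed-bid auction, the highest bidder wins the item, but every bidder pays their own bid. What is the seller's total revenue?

Total revenue: £22,450

Rule: the highest bidder wins the item, but every bidder pays their own bid.
Sorting bids: 8,110 (#19) > 6,000 (#36) > 3,710 (#23) > 2,480 (#9) > 2,150 (#14)
#19 wins with the top bid; all bids are sunk regardless.
Every bidder forfeits their bid regardless of winning.
Revenue = 2,480 + 6,000 + 2,150 + 8,110 + 3,710 = £22,450.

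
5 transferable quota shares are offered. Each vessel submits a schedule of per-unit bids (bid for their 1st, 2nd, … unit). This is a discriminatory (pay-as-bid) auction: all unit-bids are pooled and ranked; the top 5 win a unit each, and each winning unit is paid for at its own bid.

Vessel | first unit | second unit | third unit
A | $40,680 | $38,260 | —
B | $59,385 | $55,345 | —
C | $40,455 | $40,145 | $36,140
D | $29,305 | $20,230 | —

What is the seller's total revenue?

Merging the schedules and taking the best 5: 59,385 (B-1), 55,345 (B-2), 40,680 (A-1), 40,455 (C-1), 40,145 (C-2)
Next rejected bid: $38,260 (not a price — pay-as-bid).
Each winning unit pays its own bid.
Revenue = 59,385 + 55,345 + 40,680 + 40,455 + 40,145 = $236,010.

Total revenue: $236,010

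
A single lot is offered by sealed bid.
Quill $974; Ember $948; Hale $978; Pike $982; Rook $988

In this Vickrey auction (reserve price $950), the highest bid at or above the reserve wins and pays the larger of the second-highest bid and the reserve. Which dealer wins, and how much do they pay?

Rule: the highest bid at or above the reserve wins and pays the larger of the second-highest bid and the reserve.
Bids ranked: 988 (Rook) > 982 (Pike) > 978 (Hale) > 974 (Quill) > 948 (Ember)
Rook has the top bid at or above the reserve ($988).
max(second-highest $982, reserve $950) = $982; the reserve does not bind.

Rook pays $982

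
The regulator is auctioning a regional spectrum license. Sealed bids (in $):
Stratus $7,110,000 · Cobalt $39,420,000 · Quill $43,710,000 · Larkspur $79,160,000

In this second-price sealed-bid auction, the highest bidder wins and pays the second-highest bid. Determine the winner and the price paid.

Larkspur pays $43,710,000

Sorting bids: 79,160,000 (Larkspur) > 43,710,000 (Quill) > 39,420,000 (Cobalt) > 7,110,000 (Stratus)
Second-price: Larkspur pays Quill's bid of $43,710,000.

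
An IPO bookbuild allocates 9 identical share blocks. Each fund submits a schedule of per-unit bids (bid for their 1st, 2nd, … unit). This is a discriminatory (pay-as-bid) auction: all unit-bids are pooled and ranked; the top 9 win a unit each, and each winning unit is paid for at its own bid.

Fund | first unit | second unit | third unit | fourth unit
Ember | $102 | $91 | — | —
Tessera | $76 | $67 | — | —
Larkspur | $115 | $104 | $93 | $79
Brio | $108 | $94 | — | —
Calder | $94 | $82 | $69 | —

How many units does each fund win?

Brio 2, Calder 2, Ember 2, Larkspur 3

Merging the schedules and taking the best 9: 115 (Larkspur-1), 108 (Brio-1), 104 (Larkspur-2), 102 (Ember-1), 94 (Brio-2), 94 (Calder-1), 93 (Larkspur-3), 91 (Ember-2), 82 (Calder-2)
Next rejected bid: $79 (not a price — pay-as-bid).
Allocation: Brio 2, Calder 2, Ember 2, Larkspur 3.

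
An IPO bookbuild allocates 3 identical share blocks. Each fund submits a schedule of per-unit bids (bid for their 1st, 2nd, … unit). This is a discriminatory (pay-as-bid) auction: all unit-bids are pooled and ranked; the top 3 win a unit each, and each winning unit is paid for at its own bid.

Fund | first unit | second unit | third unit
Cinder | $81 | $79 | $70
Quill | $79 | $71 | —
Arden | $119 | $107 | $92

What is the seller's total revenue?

Total revenue: $318

Pooled unit-bids ranked (top 3): 119 (Arden-1), 107 (Arden-2), 92 (Arden-3)
Next rejected bid: $81 (not a price — pay-as-bid).
Each winning unit pays its own bid.
Revenue = 119 + 107 + 92 = $318.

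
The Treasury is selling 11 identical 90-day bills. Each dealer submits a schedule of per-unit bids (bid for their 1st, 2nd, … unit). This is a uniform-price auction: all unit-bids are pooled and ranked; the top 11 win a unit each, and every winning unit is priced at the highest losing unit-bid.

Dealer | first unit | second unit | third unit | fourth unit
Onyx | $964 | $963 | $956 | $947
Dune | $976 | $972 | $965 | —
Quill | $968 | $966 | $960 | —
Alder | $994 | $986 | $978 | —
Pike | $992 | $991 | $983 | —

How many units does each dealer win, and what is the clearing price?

Alder 3, Dune 3, Pike 3, Quill 2; clearing price $964

Merging the schedules and taking the best 11: 994 (Alder-1), 992 (Pike-1), 991 (Pike-2), 986 (Alder-2), 983 (Pike-3), 978 (Alder-3), 976 (Dune-1), 972 (Dune-2), 968 (Quill-1), 966 (Quill-2), 965 (Dune-3)
The (k+1)-th unit-bid is $964.
Allocation: Alder 3, Dune 3, Pike 3, Quill 2.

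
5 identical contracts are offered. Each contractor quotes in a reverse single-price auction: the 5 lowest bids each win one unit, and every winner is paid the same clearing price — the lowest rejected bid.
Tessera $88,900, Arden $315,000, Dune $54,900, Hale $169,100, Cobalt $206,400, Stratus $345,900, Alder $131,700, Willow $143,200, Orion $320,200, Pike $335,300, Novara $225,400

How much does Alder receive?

Sorting: 54,900 (Dune), 88,900 (Tessera), 131,700 (Alder), 143,200 (Willow), 169,100 (Hale), 206,400 (Cobalt), 225,400 (Novara), …
Lowest 5: Dune, Tessera, Alder, Willow, Hale.
Lowest unsuccessful bid: $206,400 → clearing price.
Alder wins → is paid $206,400.

Alder is paid $206,400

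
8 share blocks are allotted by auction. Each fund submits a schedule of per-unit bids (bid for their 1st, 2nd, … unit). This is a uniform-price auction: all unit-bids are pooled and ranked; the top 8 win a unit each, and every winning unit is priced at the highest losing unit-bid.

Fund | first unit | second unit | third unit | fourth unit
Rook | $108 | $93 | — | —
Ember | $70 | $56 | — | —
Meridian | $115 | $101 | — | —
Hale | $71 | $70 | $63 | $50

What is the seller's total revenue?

Merging the schedules and taking the best 8: 115 (Meridian-1), 108 (Rook-1), 101 (Meridian-2), 93 (Rook-2), 71 (Hale-1), 70 (Ember-1), 70 (Hale-2), 63 (Hale-3)
The (k+1)-th unit-bid is $56.
Allocation: Ember 1, Hale 3, Meridian 2, Rook 2. Every unit priced at $56.
Revenue = 8 × 56 = $448.

Total revenue: $448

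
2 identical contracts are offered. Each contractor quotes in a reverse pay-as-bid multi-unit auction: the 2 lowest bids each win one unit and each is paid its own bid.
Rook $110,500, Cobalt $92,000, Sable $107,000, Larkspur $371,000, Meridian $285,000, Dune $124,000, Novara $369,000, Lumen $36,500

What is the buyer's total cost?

Ordering the bids: 36,500 (Lumen), 92,000 (Cobalt), 107,000 (Sable), 110,500 (Rook), …
Lowest 2: Lumen, Cobalt.
Total cost = 36,500 + 92,000 = $128,500.

Total cost: $128,500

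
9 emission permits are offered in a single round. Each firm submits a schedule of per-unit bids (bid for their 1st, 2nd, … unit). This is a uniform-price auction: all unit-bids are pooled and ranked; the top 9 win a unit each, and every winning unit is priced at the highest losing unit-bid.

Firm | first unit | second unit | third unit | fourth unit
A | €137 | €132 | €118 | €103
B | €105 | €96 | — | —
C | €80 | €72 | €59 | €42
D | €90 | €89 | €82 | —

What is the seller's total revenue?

All unit-bids, highest first — top 9: 137 (A-1), 132 (A-2), 118 (A-3), 105 (B-1), 103 (A-4), 96 (B-2), 90 (D-1), 89 (D-2), 82 (D-3)
The (k+1)-th unit-bid is €80.
Allocation: A 4, B 2, D 3. Every unit priced at €80.
Revenue = 9 × 80 = €720.

Total revenue: €720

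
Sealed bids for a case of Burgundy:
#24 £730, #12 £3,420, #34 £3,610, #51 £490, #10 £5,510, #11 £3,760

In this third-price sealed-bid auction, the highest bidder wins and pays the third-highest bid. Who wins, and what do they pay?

#10 pays £3,610

Bids in order: 5,510 (#10) > 3,760 (#11) > 3,610 (#34) > 3,420 (#12) > 730 (#24) > 490 (#51)
#10 is highest; pays the third-highest bid, £3,610.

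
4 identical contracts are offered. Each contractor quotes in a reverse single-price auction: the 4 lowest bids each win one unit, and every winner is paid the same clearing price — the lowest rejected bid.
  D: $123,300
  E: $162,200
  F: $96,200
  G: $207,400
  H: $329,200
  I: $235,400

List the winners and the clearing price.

Sorting: 96,200 (F), 123,300 (D), 162,200 (E), 207,400 (G), 235,400 (I), 329,200 (H)
The 4 lowest are F, D, E, G.
Lowest unsuccessful bid: $235,400 → clearing price.

F, D, E, G; each is paid $235,400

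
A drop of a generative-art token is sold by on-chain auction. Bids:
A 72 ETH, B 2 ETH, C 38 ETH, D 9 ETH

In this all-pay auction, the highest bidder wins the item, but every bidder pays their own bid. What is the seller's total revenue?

All-pay auction: the highest bidder wins the item, but every bidder pays their own bid.
Bids ranked: 72 (A) > 38 (C) > 9 (D) > 2 (B)
A wins with the top bid; all bids are sunk regardless.
Every bidder forfeits their bid regardless of winning.
Revenue = 72 + 2 + 38 + 9 = 121 ETH.

Total revenue: 121 ETH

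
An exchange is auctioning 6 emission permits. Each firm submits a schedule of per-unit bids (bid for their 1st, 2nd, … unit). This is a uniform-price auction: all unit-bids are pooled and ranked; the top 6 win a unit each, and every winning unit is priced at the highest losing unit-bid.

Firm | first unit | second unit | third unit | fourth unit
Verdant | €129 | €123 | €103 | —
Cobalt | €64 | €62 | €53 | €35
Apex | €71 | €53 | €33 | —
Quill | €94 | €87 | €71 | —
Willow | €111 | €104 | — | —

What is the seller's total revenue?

Total revenue: €522

Pooled unit-bids ranked (top 6): 129 (Verdant-1), 123 (Verdant-2), 111 (Willow-1), 104 (Willow-2), 103 (Verdant-3), 94 (Quill-1)
Highest rejected unit-bid = €87.
Allocation: Quill 1, Verdant 3, Willow 2. Every unit priced at €87.
Revenue = 6 × 87 = €522.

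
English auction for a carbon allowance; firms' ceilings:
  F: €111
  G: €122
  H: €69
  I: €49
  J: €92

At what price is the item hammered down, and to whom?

Limits ranked: 122 (G) > 111 (F) > 92 (J) > 69 (H) > 49 (I)
Bidding ends when F exits at €111; G takes it.

G wins at €111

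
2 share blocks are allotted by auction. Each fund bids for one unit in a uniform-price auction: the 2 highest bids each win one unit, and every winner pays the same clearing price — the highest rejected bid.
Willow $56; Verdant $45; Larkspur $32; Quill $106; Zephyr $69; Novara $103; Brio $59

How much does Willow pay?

Ordering the bids: 106 (Quill), 103 (Novara), 69 (Zephyr), 59 (Brio), …
Winners (2 units): Quill, Novara.
Clearing price = highest rejected bid = $69.
Willow does not win → pays $0.

Willow pays $0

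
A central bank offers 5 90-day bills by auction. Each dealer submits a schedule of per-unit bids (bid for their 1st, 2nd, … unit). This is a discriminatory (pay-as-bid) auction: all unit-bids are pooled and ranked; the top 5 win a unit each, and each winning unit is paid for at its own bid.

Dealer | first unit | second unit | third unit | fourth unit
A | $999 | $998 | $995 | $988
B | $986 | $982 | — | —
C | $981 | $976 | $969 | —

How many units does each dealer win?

Pooled unit-bids ranked (top 5): 999 (A-1), 998 (A-2), 995 (A-3), 988 (A-4), 986 (B-1)
Next rejected bid: $982 (not a price — pay-as-bid).
Allocation: A 4, B 1.

A 4, B 1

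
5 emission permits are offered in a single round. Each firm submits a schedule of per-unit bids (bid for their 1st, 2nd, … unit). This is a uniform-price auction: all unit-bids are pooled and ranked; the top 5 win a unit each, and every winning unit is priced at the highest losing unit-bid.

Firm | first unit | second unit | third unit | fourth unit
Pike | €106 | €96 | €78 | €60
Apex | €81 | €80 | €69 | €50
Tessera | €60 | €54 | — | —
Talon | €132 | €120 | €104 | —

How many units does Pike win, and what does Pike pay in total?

All unit-bids, highest first — top 5: 132 (Talon-1), 120 (Talon-2), 106 (Pike-1), 104 (Talon-3), 96 (Pike-2)
First bid not allocated: €81.
Pike wins 2 unit(s) at €81 each.

Pike: 2 units, pays €162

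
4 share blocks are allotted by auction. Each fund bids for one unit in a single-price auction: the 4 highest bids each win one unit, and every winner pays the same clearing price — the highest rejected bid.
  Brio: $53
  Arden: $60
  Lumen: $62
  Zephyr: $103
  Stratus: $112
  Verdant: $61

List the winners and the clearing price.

Sorting: 112 (Stratus), 103 (Zephyr), 62 (Lumen), 61 (Verdant), 60 (Arden), 53 (Brio)
The 4 highest are Stratus, Zephyr, Lumen, Verdant.
First losing bid is Arden's $60, which sets the uniform price.

Stratus, Zephyr, Lumen, Verdant; each pays $60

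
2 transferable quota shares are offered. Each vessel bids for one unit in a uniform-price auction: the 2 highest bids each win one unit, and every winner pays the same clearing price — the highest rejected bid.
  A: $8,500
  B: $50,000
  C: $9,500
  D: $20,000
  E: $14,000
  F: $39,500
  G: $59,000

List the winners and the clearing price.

G, B; each pays $39,500

Sorting: 59,000 (G), 50,000 (B), 39,500 (F), 20,000 (D), …
The 2 highest are G, B.
Highest unsuccessful bid: $39,500 → clearing price.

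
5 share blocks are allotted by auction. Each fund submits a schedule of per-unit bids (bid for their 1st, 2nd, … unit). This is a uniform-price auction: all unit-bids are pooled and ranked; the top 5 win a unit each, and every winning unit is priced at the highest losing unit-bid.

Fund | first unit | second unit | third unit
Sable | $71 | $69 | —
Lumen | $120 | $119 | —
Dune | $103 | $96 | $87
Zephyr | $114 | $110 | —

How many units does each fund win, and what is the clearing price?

Dune 1, Lumen 2, Zephyr 2; clearing price $96

All unit-bids, highest first — top 5: 120 (Lumen-1), 119 (Lumen-2), 114 (Zephyr-1), 110 (Zephyr-2), 103 (Dune-1)
First bid not allocated: $96.
Allocation: Dune 1, Lumen 2, Zephyr 2.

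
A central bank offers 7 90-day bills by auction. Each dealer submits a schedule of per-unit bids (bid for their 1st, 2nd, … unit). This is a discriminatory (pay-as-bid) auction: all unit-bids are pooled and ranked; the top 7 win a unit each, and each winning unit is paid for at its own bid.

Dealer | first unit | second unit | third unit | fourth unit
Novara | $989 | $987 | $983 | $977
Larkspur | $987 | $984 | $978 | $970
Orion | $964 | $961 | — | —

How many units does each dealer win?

Larkspur 3, Novara 4

Pooled unit-bids ranked (top 7): 989 (Novara-1), 987 (Novara-2), 987 (Larkspur-1), 984 (Larkspur-2), 983 (Novara-3), 978 (Larkspur-3), 977 (Novara-4)
Next rejected bid: $970 (not a price — pay-as-bid).
Allocation: Larkspur 3, Novara 4.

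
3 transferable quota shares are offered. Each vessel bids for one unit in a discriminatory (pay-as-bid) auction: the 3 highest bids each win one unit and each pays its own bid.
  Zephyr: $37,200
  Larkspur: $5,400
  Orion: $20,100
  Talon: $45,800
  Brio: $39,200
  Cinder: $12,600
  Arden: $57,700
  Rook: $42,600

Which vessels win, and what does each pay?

Arden $57,700, Talon $45,800, Rook $42,600

Bids ranked high→low: 57,700 (Arden), 45,800 (Talon), 42,600 (Rook), 39,200 (Brio), 37,200 (Zephyr), …
The 3 highest are Arden, Talon, Rook.
Each winner pays its own bid: Arden $57,700, Talon $45,800, Rook $42,600.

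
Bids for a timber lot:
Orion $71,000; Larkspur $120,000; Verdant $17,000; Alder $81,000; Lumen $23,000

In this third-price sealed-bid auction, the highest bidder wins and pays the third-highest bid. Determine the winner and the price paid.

Bids ranked: 120,000 (Larkspur) > 81,000 (Alder) > 71,000 (Orion) > 23,000 (Lumen) > 17,000 (Verdant)
Larkspur is highest; pays the third-highest bid, $71,000.

Larkspur pays $71,000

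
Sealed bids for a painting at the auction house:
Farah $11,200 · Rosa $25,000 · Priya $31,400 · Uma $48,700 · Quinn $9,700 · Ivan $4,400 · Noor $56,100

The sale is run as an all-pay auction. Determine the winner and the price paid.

Sorting bids: 56,100 (Noor) > 48,700 (Uma) > 31,400 (Priya) > 25,000 (Rosa) > 11,200 (Farah) > 9,700 (Quinn) > …
Noor wins with the top bid; all bids are sunk regardless.

Noor pays $56,100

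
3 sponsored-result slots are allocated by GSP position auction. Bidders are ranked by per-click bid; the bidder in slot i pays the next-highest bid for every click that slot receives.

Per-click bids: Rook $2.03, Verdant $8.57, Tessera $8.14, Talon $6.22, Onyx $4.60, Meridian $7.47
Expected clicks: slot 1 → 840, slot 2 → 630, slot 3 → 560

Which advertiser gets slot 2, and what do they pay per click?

Ranked by bid: $8.57 (Verdant) > $8.14 (Tessera) > $7.47 (Meridian) > $6.22 (Talon) > …
Slot 2 goes to the second-ranked bidder, Tessera, who pays the next bid down: $7.47/click.

Tessera; $7.47 per click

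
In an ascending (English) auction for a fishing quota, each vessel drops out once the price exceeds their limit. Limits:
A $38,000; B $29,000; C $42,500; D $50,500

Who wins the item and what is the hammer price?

D wins at $42,500

Limits ranked: 50,500 (D) > 42,500 (C) > 38,000 (A) > 29,000 (B)
C is the last rival to drop out, at $42,500; D remains and wins at that price.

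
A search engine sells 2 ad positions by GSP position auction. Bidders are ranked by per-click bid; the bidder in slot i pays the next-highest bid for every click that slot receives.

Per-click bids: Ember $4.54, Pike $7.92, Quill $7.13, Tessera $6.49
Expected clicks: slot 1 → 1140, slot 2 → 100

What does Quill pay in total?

Sorting advertisers: $7.92 (Pike) > $7.13 (Quill) > $6.49 (Tessera) > …
Quill holds slot 2 → pays next bid $6.49 × 100 clicks = $649.00.

Quill pays $649.00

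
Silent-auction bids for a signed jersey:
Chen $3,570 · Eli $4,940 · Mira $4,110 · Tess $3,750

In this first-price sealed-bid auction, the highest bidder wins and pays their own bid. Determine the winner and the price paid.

Bids ranked: 4,940 (Eli) > 4,110 (Mira) > 3,750 (Tess) > 3,570 (Chen)
Eli has the highest bid and pays exactly that: $4,940.

Eli pays $4,940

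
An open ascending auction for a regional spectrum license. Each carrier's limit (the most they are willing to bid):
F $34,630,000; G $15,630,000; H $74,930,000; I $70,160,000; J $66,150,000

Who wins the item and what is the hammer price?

Open ascending-bid auction: the price rises until one bidder remains; the winner pays the price at which the last rival dropped out.
Limits in order: 74,930,000 (H) > 70,160,000 (I) > 66,150,000 (J) > 34,630,000 (F) > 15,630,000 (G)
Bidding ends when I exits at $70,160,000; H takes it.

H wins at $70,160,000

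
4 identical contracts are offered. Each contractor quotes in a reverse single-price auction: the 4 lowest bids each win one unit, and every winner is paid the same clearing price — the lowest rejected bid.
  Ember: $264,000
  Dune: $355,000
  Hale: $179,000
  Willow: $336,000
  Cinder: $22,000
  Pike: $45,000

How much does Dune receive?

Sorting: 22,000 (Cinder), 45,000 (Pike), 179,000 (Hale), 264,000 (Ember), 336,000 (Willow), 355,000 (Dune)
The 4 lowest are Cinder, Pike, Hale, Ember.
Lowest unsuccessful bid: $336,000 → clearing price.
Dune does not win → is paid $0.

Dune is paid $0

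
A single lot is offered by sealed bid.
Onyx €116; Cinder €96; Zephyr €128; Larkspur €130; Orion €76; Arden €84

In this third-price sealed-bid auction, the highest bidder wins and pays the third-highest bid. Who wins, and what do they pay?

Larkspur pays €116

Bids ranked: 130 (Larkspur) > 128 (Zephyr) > 116 (Onyx) > 96 (Cinder) > 84 (Arden) > 76 (Orion)
Larkspur wins; payment is bid #3 in the ranking = €116.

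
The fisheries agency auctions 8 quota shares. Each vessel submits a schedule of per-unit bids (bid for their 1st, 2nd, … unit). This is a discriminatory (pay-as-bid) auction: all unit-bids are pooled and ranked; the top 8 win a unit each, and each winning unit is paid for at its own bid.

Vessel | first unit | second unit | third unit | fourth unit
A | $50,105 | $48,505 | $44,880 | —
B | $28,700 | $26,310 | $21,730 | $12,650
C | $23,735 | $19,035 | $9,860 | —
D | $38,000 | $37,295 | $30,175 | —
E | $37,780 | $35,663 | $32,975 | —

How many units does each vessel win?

A 3, D 2, E 3

Merging the schedules and taking the best 8: 50,105 (A-1), 48,505 (A-2), 44,880 (A-3), 38,000 (D-1), 37,780 (E-1), 37,295 (D-2), 35,663 (E-2), 32,975 (E-3)
Next rejected bid: $30,175 (not a price — pay-as-bid).
Allocation: A 3, D 2, E 3.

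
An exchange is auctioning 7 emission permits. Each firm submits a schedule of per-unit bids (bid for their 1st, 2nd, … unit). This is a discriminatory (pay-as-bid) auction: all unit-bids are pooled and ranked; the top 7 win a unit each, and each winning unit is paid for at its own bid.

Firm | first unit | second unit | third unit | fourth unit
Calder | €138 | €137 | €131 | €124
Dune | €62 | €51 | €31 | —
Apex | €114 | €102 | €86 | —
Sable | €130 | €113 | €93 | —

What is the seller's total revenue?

Total revenue: €887

Pooled unit-bids ranked (top 7): 138 (Calder-1), 137 (Calder-2), 131 (Calder-3), 130 (Sable-1), 124 (Calder-4), 114 (Apex-1), 113 (Sable-2)
Next rejected bid: €102 (not a price — pay-as-bid).
Each winning unit pays its own bid.
Revenue = 138 + 137 + 131 + 130 + 124 + 114 + 113 = €887.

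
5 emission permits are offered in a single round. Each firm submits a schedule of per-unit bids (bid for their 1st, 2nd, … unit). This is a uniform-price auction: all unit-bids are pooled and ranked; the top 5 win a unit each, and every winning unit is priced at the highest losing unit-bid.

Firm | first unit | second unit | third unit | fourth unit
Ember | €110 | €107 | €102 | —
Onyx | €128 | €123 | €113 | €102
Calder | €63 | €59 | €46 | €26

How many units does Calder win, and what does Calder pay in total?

Merging the schedules and taking the best 5: 128 (Onyx-1), 123 (Onyx-2), 113 (Onyx-3), 110 (Ember-1), 107 (Ember-2)
First bid not allocated: €102.
Calder wins 0 unit(s) at €102 each.

Calder: 0 units, pays €0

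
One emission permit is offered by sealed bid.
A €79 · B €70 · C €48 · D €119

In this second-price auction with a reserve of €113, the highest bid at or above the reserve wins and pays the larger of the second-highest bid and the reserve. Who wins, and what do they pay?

D pays €113

Bids in order: 119 (D) > 79 (A) > 70 (B) > 48 (C)
D has the top bid at or above the reserve (€119).
max(second-highest €79, reserve €113) = €113.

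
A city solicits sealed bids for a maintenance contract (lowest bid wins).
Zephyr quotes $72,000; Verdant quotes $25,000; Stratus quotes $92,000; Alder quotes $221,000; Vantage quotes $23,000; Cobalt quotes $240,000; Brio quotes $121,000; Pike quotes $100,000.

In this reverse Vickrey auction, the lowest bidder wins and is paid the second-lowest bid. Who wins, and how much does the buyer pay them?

Vantage is paid $25,000

Reverse Vickrey auction: the lowest bidder wins and is paid the second-lowest bid.
Bids ranked: 23,000 (Vantage) < 25,000 (Verdant) < 72,000 (Zephyr) < 92,000 (Stratus) < 100,000 (Pike) < 121,000 (Brio) < …
Vantage is lowest; is paid the second-lowest bid, $25,000.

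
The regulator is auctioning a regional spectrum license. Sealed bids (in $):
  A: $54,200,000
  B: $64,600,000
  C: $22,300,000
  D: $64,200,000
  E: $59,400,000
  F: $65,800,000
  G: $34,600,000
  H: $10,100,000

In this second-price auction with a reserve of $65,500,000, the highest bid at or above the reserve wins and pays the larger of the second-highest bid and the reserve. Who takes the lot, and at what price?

F pays $65,500,000

Bids in order: 65,800,000 (F) > 64,600,000 (B) > 64,200,000 (D) > 59,400,000 (E) > 54,200,000 (A) > 34,600,000 (G) > …
Highest eligible bid: F at $65,800,000.
max(second-highest $64,600,000, reserve $65,500,000) = $65,500,000.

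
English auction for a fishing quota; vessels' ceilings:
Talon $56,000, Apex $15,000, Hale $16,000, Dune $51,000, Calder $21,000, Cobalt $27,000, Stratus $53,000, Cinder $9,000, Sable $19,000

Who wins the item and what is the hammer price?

Talon wins at $53,000

Open ascending-bid auction: the price rises until one bidder remains; the winner pays the price at which the last rival dropped out.
Limits ranked: 56,000 (Talon) > 53,000 (Stratus) > 51,000 (Dune) > 27,000 (Cobalt) > 21,000 (Calder) > 19,000 (Sable) > …
Stratus is the last rival to drop out, at $53,000; Talon remains and wins at that price.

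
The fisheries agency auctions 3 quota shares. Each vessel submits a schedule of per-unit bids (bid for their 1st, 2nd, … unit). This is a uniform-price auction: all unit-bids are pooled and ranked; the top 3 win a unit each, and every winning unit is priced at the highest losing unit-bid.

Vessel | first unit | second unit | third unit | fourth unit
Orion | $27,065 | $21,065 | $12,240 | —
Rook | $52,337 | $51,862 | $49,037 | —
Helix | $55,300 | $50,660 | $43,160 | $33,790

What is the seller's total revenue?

All unit-bids, highest first — top 3: 55,300 (Helix-1), 52,337 (Rook-1), 51,862 (Rook-2)
The (k+1)-th unit-bid is $50,660.
Allocation: Helix 1, Rook 2. Every unit priced at $50,660.
Revenue = 3 × 50,660 = $151,980.

Total revenue: $151,980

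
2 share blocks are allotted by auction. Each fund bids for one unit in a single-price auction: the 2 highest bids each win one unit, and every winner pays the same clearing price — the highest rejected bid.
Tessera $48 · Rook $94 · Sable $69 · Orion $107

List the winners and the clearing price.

Sorting: 107 (Orion), 94 (Rook), 69 (Sable), 48 (Tessera)
The 2 highest are Orion, Rook.
First losing bid is Sable's $69, which sets the uniform price.

Orion, Rook; each pays $69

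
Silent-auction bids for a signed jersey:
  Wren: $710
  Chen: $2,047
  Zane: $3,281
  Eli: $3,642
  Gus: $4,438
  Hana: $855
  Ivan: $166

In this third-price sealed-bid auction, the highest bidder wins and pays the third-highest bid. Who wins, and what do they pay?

Gus pays $3,281

Bids ranked: 4,438 (Gus) > 3,642 (Eli) > 3,281 (Zane) > 2,047 (Chen) > 855 (Hana) > 710 (Wren) > …
Gus wins; payment is bid #3 in the ranking = $3,281.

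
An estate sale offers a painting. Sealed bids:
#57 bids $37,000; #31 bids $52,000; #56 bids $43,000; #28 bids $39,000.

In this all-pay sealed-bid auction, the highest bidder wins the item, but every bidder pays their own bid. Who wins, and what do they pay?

#31 pays $52,000

Sorting bids: 52,000 (#31) > 43,000 (#56) > 39,000 (#28) > 37,000 (#57)
#31 is highest and takes the item; every bidder forfeits their bid.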